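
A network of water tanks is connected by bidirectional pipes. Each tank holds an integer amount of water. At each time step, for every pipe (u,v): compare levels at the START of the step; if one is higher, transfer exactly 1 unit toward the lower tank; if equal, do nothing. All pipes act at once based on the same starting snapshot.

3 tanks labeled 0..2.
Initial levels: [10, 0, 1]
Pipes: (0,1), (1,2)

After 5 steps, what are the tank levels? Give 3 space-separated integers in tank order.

Step 1: flows [0->1,2->1] -> levels [9 2 0]
Step 2: flows [0->1,1->2] -> levels [8 2 1]
Step 3: flows [0->1,1->2] -> levels [7 2 2]
Step 4: flows [0->1,1=2] -> levels [6 3 2]
Step 5: flows [0->1,1->2] -> levels [5 3 3]

Answer: 5 3 3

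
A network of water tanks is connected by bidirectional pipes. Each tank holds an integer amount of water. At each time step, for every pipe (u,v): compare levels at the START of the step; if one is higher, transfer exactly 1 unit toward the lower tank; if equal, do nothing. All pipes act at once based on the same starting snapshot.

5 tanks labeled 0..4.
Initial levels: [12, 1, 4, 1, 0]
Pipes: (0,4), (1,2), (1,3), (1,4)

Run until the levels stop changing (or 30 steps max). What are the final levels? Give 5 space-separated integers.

Answer: 5 5 2 2 4

Derivation:
Step 1: flows [0->4,2->1,1=3,1->4] -> levels [11 1 3 1 2]
Step 2: flows [0->4,2->1,1=3,4->1] -> levels [10 3 2 1 2]
Step 3: flows [0->4,1->2,1->3,1->4] -> levels [9 0 3 2 4]
Step 4: flows [0->4,2->1,3->1,4->1] -> levels [8 3 2 1 4]
Step 5: flows [0->4,1->2,1->3,4->1] -> levels [7 2 3 2 4]
Step 6: flows [0->4,2->1,1=3,4->1] -> levels [6 4 2 2 4]
Step 7: flows [0->4,1->2,1->3,1=4] -> levels [5 2 3 3 5]
Step 8: flows [0=4,2->1,3->1,4->1] -> levels [5 5 2 2 4]
Step 9: flows [0->4,1->2,1->3,1->4] -> levels [4 2 3 3 6]
Step 10: flows [4->0,2->1,3->1,4->1] -> levels [5 5 2 2 4]
  -> period-2 cycle: step 10 state = step 8 state; never stabilizes
  -> state at step 30: (30-8) mod 2 = 0, same as step 8 -> [5 5 2 2 4]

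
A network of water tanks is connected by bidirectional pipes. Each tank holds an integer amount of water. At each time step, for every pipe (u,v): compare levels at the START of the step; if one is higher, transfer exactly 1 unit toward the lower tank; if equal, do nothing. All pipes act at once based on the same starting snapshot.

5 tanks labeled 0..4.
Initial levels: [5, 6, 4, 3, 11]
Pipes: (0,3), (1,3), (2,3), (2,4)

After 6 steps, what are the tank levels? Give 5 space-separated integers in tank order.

Answer: 5 6 8 4 6

Derivation:
Step 1: flows [0->3,1->3,2->3,4->2] -> levels [4 5 4 6 10]
Step 2: flows [3->0,3->1,3->2,4->2] -> levels [5 6 6 3 9]
Step 3: flows [0->3,1->3,2->3,4->2] -> levels [4 5 6 6 8]
Step 4: flows [3->0,3->1,2=3,4->2] -> levels [5 6 7 4 7]
Step 5: flows [0->3,1->3,2->3,2=4] -> levels [4 5 6 7 7]
Step 6: flows [3->0,3->1,3->2,4->2] -> levels [5 6 8 4 6]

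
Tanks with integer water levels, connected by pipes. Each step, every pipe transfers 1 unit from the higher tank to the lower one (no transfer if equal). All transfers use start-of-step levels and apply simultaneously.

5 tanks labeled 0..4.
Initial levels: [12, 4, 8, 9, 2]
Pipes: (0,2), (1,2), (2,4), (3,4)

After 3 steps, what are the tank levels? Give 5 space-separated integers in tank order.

Answer: 9 6 7 6 7

Derivation:
Step 1: flows [0->2,2->1,2->4,3->4] -> levels [11 5 7 8 4]
Step 2: flows [0->2,2->1,2->4,3->4] -> levels [10 6 6 7 6]
Step 3: flows [0->2,1=2,2=4,3->4] -> levels [9 6 7 6 7]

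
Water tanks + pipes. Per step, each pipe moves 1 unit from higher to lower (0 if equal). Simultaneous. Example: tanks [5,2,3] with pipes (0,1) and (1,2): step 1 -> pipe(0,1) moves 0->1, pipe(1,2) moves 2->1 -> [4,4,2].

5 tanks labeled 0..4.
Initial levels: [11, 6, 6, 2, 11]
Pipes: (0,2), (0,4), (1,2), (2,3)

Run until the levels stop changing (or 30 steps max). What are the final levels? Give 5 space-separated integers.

Answer: 9 7 6 7 7

Derivation:
Step 1: flows [0->2,0=4,1=2,2->3] -> levels [10 6 6 3 11]
Step 2: flows [0->2,4->0,1=2,2->3] -> levels [10 6 6 4 10]
Step 3: flows [0->2,0=4,1=2,2->3] -> levels [9 6 6 5 10]
Step 4: flows [0->2,4->0,1=2,2->3] -> levels [9 6 6 6 9]
Step 5: flows [0->2,0=4,1=2,2=3] -> levels [8 6 7 6 9]
Step 6: flows [0->2,4->0,2->1,2->3] -> levels [8 7 6 7 8]
Step 7: flows [0->2,0=4,1->2,3->2] -> levels [7 6 9 6 8]
Step 8: flows [2->0,4->0,2->1,2->3] -> levels [9 7 6 7 7]
Step 9: flows [0->2,0->4,1->2,3->2] -> levels [7 6 9 6 8]
  -> period-2 cycle: step 9 state = step 7 state; never stabilizes
  -> state at step 30: (30-7) mod 2 = 1, same as step 8 -> [9 7 6 7 7]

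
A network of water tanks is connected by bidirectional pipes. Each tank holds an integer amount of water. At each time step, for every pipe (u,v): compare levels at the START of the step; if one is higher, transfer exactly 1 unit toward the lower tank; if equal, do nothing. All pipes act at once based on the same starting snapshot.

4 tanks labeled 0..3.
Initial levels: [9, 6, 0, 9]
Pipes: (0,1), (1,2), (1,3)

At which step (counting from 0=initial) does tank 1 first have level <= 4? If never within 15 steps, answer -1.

Answer: 6

Derivation:
Step 1: flows [0->1,1->2,3->1] -> levels [8 7 1 8]
Step 2: flows [0->1,1->2,3->1] -> levels [7 8 2 7]
Step 3: flows [1->0,1->2,1->3] -> levels [8 5 3 8]
Step 4: flows [0->1,1->2,3->1] -> levels [7 6 4 7]
Step 5: flows [0->1,1->2,3->1] -> levels [6 7 5 6]
Step 6: flows [1->0,1->2,1->3] -> levels [7 4 6 7]
Tank 1 first reaches <=4 at step 6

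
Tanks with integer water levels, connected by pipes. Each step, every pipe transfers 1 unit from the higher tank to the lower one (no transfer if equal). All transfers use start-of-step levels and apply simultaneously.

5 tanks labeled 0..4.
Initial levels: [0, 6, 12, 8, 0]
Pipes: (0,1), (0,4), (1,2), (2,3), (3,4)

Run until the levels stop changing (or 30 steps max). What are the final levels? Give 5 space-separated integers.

Step 1: flows [1->0,0=4,2->1,2->3,3->4] -> levels [1 6 10 8 1]
Step 2: flows [1->0,0=4,2->1,2->3,3->4] -> levels [2 6 8 8 2]
Step 3: flows [1->0,0=4,2->1,2=3,3->4] -> levels [3 6 7 7 3]
Step 4: flows [1->0,0=4,2->1,2=3,3->4] -> levels [4 6 6 6 4]
Step 5: flows [1->0,0=4,1=2,2=3,3->4] -> levels [5 5 6 5 5]
Step 6: flows [0=1,0=4,2->1,2->3,3=4] -> levels [5 6 4 6 5]
Step 7: flows [1->0,0=4,1->2,3->2,3->4] -> levels [6 4 6 4 6]
Step 8: flows [0->1,0=4,2->1,2->3,4->3] -> levels [5 6 4 6 5]
  -> period-2 cycle: step 8 state = step 6 state; never stabilizes
  -> state at step 30: (30-6) mod 2 = 0, same as step 6 -> [5 6 4 6 5]

Answer: 5 6 4 6 5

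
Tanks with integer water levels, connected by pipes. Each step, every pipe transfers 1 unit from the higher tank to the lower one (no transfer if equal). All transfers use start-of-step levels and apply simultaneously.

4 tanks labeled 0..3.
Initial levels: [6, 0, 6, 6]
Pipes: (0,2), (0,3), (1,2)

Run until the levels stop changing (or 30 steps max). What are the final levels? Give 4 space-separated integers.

Step 1: flows [0=2,0=3,2->1] -> levels [6 1 5 6]
Step 2: flows [0->2,0=3,2->1] -> levels [5 2 5 6]
Step 3: flows [0=2,3->0,2->1] -> levels [6 3 4 5]
Step 4: flows [0->2,0->3,2->1] -> levels [4 4 4 6]
Step 5: flows [0=2,3->0,1=2] -> levels [5 4 4 5]
Step 6: flows [0->2,0=3,1=2] -> levels [4 4 5 5]
Step 7: flows [2->0,3->0,2->1] -> levels [6 5 3 4]
Step 8: flows [0->2,0->3,1->2] -> levels [4 4 5 5]
  -> period-2 cycle: step 8 state = step 6 state; never stabilizes
  -> state at step 30: (30-6) mod 2 = 0, same as step 6 -> [4 4 5 5]

Answer: 4 4 5 5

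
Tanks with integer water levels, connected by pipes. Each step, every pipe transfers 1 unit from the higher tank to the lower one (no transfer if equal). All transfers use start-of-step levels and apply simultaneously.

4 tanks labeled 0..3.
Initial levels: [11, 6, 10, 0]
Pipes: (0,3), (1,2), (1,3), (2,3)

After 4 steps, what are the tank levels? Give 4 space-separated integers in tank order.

Answer: 7 7 7 6

Derivation:
Step 1: flows [0->3,2->1,1->3,2->3] -> levels [10 6 8 3]
Step 2: flows [0->3,2->1,1->3,2->3] -> levels [9 6 6 6]
Step 3: flows [0->3,1=2,1=3,2=3] -> levels [8 6 6 7]
Step 4: flows [0->3,1=2,3->1,3->2] -> levels [7 7 7 6]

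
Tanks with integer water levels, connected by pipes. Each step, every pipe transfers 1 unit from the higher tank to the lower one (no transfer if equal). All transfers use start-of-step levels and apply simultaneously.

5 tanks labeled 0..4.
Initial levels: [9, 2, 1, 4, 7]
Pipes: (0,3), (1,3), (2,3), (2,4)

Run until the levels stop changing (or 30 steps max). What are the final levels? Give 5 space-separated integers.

Answer: 5 4 3 6 5

Derivation:
Step 1: flows [0->3,3->1,3->2,4->2] -> levels [8 3 3 3 6]
Step 2: flows [0->3,1=3,2=3,4->2] -> levels [7 3 4 4 5]
Step 3: flows [0->3,3->1,2=3,4->2] -> levels [6 4 5 4 4]
Step 4: flows [0->3,1=3,2->3,2->4] -> levels [5 4 3 6 5]
Step 5: flows [3->0,3->1,3->2,4->2] -> levels [6 5 5 3 4]
Step 6: flows [0->3,1->3,2->3,2->4] -> levels [5 4 3 6 5]
  -> period-2 cycle: step 6 state = step 4 state; never stabilizes
  -> state at step 30: (30-4) mod 2 = 0, same as step 4 -> [5 4 3 6 5]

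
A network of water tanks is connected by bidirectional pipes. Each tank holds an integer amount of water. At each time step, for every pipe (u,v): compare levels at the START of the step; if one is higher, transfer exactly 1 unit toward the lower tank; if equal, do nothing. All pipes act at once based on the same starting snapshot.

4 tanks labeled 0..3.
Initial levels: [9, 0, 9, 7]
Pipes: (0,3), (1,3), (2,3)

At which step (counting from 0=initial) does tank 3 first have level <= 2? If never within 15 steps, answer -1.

Step 1: flows [0->3,3->1,2->3] -> levels [8 1 8 8]
Step 2: flows [0=3,3->1,2=3] -> levels [8 2 8 7]
Step 3: flows [0->3,3->1,2->3] -> levels [7 3 7 8]
Step 4: flows [3->0,3->1,3->2] -> levels [8 4 8 5]
Step 5: flows [0->3,3->1,2->3] -> levels [7 5 7 6]
Step 6: flows [0->3,3->1,2->3] -> levels [6 6 6 7]
Step 7: flows [3->0,3->1,3->2] -> levels [7 7 7 4]
Step 8: flows [0->3,1->3,2->3] -> levels [6 6 6 7]
  -> period-2 cycle (repeats step 6); tank 3 never drops to <=2
Tank 3 never reaches <=2 within 15 steps

Answer: -1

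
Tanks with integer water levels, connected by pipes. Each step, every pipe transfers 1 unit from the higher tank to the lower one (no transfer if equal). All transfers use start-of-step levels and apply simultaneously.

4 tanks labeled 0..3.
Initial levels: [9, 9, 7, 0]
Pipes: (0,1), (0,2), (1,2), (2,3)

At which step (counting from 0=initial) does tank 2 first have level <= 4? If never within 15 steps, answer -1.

Answer: 7

Derivation:
Step 1: flows [0=1,0->2,1->2,2->3] -> levels [8 8 8 1]
Step 2: flows [0=1,0=2,1=2,2->3] -> levels [8 8 7 2]
Step 3: flows [0=1,0->2,1->2,2->3] -> levels [7 7 8 3]
Step 4: flows [0=1,2->0,2->1,2->3] -> levels [8 8 5 4]
Step 5: flows [0=1,0->2,1->2,2->3] -> levels [7 7 6 5]
Step 6: flows [0=1,0->2,1->2,2->3] -> levels [6 6 7 6]
Step 7: flows [0=1,2->0,2->1,2->3] -> levels [7 7 4 7]
Tank 2 first reaches <=4 at step 7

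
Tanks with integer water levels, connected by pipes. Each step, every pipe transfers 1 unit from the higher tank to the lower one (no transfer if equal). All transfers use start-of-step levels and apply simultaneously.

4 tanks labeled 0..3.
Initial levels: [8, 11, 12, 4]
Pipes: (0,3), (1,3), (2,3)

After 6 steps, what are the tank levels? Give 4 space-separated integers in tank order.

Answer: 9 9 9 8

Derivation:
Step 1: flows [0->3,1->3,2->3] -> levels [7 10 11 7]
Step 2: flows [0=3,1->3,2->3] -> levels [7 9 10 9]
Step 3: flows [3->0,1=3,2->3] -> levels [8 9 9 9]
Step 4: flows [3->0,1=3,2=3] -> levels [9 9 9 8]
Step 5: flows [0->3,1->3,2->3] -> levels [8 8 8 11]
Step 6: flows [3->0,3->1,3->2] -> levels [9 9 9 8]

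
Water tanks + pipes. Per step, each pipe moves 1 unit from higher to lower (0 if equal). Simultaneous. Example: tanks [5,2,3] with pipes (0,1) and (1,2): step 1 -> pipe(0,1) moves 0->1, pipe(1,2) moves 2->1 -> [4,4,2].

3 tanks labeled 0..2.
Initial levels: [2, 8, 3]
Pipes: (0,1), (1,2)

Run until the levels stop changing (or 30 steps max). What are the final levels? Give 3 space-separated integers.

Answer: 5 3 5

Derivation:
Step 1: flows [1->0,1->2] -> levels [3 6 4]
Step 2: flows [1->0,1->2] -> levels [4 4 5]
Step 3: flows [0=1,2->1] -> levels [4 5 4]
Step 4: flows [1->0,1->2] -> levels [5 3 5]
Step 5: flows [0->1,2->1] -> levels [4 5 4]
  -> period-2 cycle: step 5 state = step 3 state; never stabilizes
  -> state at step 30: (30-3) mod 2 = 1, same as step 4 -> [5 3 5]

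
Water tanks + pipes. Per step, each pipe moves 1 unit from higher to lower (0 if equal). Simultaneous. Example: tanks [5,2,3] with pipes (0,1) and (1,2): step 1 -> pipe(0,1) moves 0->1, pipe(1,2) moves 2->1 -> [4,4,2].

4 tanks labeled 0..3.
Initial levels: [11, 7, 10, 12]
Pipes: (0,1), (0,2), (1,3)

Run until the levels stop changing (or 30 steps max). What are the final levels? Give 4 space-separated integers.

Step 1: flows [0->1,0->2,3->1] -> levels [9 9 11 11]
Step 2: flows [0=1,2->0,3->1] -> levels [10 10 10 10]
Step 3: flows [0=1,0=2,1=3] -> levels [10 10 10 10]
  -> stable (no change)

Answer: 10 10 10 10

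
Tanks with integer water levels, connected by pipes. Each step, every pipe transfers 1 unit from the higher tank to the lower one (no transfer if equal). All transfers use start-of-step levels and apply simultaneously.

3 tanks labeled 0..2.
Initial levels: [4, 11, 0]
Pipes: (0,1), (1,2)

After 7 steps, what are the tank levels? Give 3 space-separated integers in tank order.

Step 1: flows [1->0,1->2] -> levels [5 9 1]
Step 2: flows [1->0,1->2] -> levels [6 7 2]
Step 3: flows [1->0,1->2] -> levels [7 5 3]
Step 4: flows [0->1,1->2] -> levels [6 5 4]
Step 5: flows [0->1,1->2] -> levels [5 5 5]
Step 6: flows [0=1,1=2] -> levels [5 5 5]
  -> stable; steps 7..7 unchanged -> [5 5 5]

Answer: 5 5 5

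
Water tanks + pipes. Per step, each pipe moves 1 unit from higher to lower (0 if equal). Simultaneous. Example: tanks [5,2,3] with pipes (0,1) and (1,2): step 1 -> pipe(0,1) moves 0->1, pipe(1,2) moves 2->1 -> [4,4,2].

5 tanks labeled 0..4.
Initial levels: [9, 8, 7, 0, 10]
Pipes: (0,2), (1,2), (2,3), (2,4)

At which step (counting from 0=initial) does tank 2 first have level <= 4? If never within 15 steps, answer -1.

Answer: 6

Derivation:
Step 1: flows [0->2,1->2,2->3,4->2] -> levels [8 7 9 1 9]
Step 2: flows [2->0,2->1,2->3,2=4] -> levels [9 8 6 2 9]
Step 3: flows [0->2,1->2,2->3,4->2] -> levels [8 7 8 3 8]
Step 4: flows [0=2,2->1,2->3,2=4] -> levels [8 8 6 4 8]
Step 5: flows [0->2,1->2,2->3,4->2] -> levels [7 7 8 5 7]
Step 6: flows [2->0,2->1,2->3,2->4] -> levels [8 8 4 6 8]
Tank 2 first reaches <=4 at step 6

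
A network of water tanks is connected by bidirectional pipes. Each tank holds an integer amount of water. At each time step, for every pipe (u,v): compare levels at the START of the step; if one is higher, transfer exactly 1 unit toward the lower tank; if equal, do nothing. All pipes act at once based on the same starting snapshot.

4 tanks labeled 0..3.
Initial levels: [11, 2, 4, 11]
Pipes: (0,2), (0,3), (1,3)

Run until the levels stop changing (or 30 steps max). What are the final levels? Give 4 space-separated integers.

Step 1: flows [0->2,0=3,3->1] -> levels [10 3 5 10]
Step 2: flows [0->2,0=3,3->1] -> levels [9 4 6 9]
Step 3: flows [0->2,0=3,3->1] -> levels [8 5 7 8]
Step 4: flows [0->2,0=3,3->1] -> levels [7 6 8 7]
Step 5: flows [2->0,0=3,3->1] -> levels [8 7 7 6]
Step 6: flows [0->2,0->3,1->3] -> levels [6 6 8 8]
Step 7: flows [2->0,3->0,3->1] -> levels [8 7 7 6]
  -> period-2 cycle: step 7 state = step 5 state; never stabilizes
  -> state at step 30: (30-5) mod 2 = 1, same as step 6 -> [6 6 8 8]

Answer: 6 6 8 8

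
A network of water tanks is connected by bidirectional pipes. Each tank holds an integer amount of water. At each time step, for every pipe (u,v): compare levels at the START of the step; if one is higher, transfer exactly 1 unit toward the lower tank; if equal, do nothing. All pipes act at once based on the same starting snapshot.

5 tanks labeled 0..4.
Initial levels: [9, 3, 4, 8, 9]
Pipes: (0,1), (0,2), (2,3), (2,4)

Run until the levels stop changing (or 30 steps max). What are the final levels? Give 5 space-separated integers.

Answer: 5 6 8 7 7

Derivation:
Step 1: flows [0->1,0->2,3->2,4->2] -> levels [7 4 7 7 8]
Step 2: flows [0->1,0=2,2=3,4->2] -> levels [6 5 8 7 7]
Step 3: flows [0->1,2->0,2->3,2->4] -> levels [6 6 5 8 8]
Step 4: flows [0=1,0->2,3->2,4->2] -> levels [5 6 8 7 7]
Step 5: flows [1->0,2->0,2->3,2->4] -> levels [7 5 5 8 8]
Step 6: flows [0->1,0->2,3->2,4->2] -> levels [5 6 8 7 7]
  -> period-2 cycle: step 6 state = step 4 state; never stabilizes
  -> state at step 30: (30-4) mod 2 = 0, same as step 4 -> [5 6 8 7 7]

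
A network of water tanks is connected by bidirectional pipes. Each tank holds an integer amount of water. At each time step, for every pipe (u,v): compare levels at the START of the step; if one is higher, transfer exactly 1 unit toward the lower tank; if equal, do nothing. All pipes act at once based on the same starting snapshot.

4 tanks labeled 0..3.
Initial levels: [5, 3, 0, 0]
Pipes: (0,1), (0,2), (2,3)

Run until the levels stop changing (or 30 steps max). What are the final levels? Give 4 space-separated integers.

Step 1: flows [0->1,0->2,2=3] -> levels [3 4 1 0]
Step 2: flows [1->0,0->2,2->3] -> levels [3 3 1 1]
Step 3: flows [0=1,0->2,2=3] -> levels [2 3 2 1]
Step 4: flows [1->0,0=2,2->3] -> levels [3 2 1 2]
Step 5: flows [0->1,0->2,3->2] -> levels [1 3 3 1]
Step 6: flows [1->0,2->0,2->3] -> levels [3 2 1 2]
  -> period-2 cycle: step 6 state = step 4 state; never stabilizes
  -> state at step 30: (30-4) mod 2 = 0, same as step 4 -> [3 2 1 2]

Answer: 3 2 1 2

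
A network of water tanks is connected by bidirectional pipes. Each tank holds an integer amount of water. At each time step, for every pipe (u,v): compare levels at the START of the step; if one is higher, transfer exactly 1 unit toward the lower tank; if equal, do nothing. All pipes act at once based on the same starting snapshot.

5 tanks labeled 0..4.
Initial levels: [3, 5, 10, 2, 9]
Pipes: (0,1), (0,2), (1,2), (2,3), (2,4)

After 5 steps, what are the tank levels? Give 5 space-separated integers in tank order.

Step 1: flows [1->0,2->0,2->1,2->3,2->4] -> levels [5 5 6 3 10]
Step 2: flows [0=1,2->0,2->1,2->3,4->2] -> levels [6 6 4 4 9]
Step 3: flows [0=1,0->2,1->2,2=3,4->2] -> levels [5 5 7 4 8]
Step 4: flows [0=1,2->0,2->1,2->3,4->2] -> levels [6 6 5 5 7]
Step 5: flows [0=1,0->2,1->2,2=3,4->2] -> levels [5 5 8 5 6]

Answer: 5 5 8 5 6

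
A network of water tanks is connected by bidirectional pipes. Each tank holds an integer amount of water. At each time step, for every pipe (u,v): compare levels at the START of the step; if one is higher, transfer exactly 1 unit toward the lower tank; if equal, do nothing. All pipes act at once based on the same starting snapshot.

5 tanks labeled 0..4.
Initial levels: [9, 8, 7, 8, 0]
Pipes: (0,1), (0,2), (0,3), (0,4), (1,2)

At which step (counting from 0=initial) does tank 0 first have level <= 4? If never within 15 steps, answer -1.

Answer: -1

Derivation:
Step 1: flows [0->1,0->2,0->3,0->4,1->2] -> levels [5 8 9 9 1]
Step 2: flows [1->0,2->0,3->0,0->4,2->1] -> levels [7 8 7 8 2]
Step 3: flows [1->0,0=2,3->0,0->4,1->2] -> levels [8 6 8 7 3]
Step 4: flows [0->1,0=2,0->3,0->4,2->1] -> levels [5 8 7 8 4]
Step 5: flows [1->0,2->0,3->0,0->4,1->2] -> levels [7 6 7 7 5]
Step 6: flows [0->1,0=2,0=3,0->4,2->1] -> levels [5 8 6 7 6]
Step 7: flows [1->0,2->0,3->0,4->0,1->2] -> levels [9 6 6 6 5]
Step 8: flows [0->1,0->2,0->3,0->4,1=2] -> levels [5 7 7 7 6]
Step 9: flows [1->0,2->0,3->0,4->0,1=2] -> levels [9 6 6 6 5]
  -> period-2 cycle (repeats step 7); tank 0 never drops to <=4
Tank 0 never reaches <=4 within 15 steps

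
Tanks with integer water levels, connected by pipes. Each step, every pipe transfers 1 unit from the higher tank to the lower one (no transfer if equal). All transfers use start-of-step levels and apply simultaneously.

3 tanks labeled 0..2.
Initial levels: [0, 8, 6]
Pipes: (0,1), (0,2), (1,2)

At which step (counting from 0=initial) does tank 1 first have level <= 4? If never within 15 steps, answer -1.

Answer: 3

Derivation:
Step 1: flows [1->0,2->0,1->2] -> levels [2 6 6]
Step 2: flows [1->0,2->0,1=2] -> levels [4 5 5]
Step 3: flows [1->0,2->0,1=2] -> levels [6 4 4]
Tank 1 first reaches <=4 at step 3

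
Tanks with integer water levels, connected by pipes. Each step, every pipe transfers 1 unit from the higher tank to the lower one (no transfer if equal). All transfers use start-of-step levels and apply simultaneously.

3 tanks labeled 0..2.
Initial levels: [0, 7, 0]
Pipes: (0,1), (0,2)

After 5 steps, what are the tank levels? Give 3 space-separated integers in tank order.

Step 1: flows [1->0,0=2] -> levels [1 6 0]
Step 2: flows [1->0,0->2] -> levels [1 5 1]
Step 3: flows [1->0,0=2] -> levels [2 4 1]
Step 4: flows [1->0,0->2] -> levels [2 3 2]
Step 5: flows [1->0,0=2] -> levels [3 2 2]

Answer: 3 2 2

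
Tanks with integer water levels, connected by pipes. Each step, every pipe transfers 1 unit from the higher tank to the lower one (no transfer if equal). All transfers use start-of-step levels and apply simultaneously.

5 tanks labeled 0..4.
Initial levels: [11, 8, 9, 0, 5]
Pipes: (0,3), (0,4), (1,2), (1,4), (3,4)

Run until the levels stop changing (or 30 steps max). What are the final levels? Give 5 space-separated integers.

Step 1: flows [0->3,0->4,2->1,1->4,4->3] -> levels [9 8 8 2 6]
Step 2: flows [0->3,0->4,1=2,1->4,4->3] -> levels [7 7 8 4 7]
Step 3: flows [0->3,0=4,2->1,1=4,4->3] -> levels [6 8 7 6 6]
Step 4: flows [0=3,0=4,1->2,1->4,3=4] -> levels [6 6 8 6 7]
Step 5: flows [0=3,4->0,2->1,4->1,4->3] -> levels [7 8 7 7 4]
Step 6: flows [0=3,0->4,1->2,1->4,3->4] -> levels [6 6 8 6 7]
  -> period-2 cycle: step 6 state = step 4 state; never stabilizes
  -> state at step 30: (30-4) mod 2 = 0, same as step 4 -> [6 6 8 6 7]

Answer: 6 6 8 6 7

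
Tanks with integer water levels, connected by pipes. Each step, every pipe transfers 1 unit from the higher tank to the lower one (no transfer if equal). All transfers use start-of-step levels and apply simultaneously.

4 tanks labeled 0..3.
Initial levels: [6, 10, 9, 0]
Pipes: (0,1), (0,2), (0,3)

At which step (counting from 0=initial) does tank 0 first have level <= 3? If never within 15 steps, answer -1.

Step 1: flows [1->0,2->0,0->3] -> levels [7 9 8 1]
Step 2: flows [1->0,2->0,0->3] -> levels [8 8 7 2]
Step 3: flows [0=1,0->2,0->3] -> levels [6 8 8 3]
Step 4: flows [1->0,2->0,0->3] -> levels [7 7 7 4]
Step 5: flows [0=1,0=2,0->3] -> levels [6 7 7 5]
Step 6: flows [1->0,2->0,0->3] -> levels [7 6 6 6]
Step 7: flows [0->1,0->2,0->3] -> levels [4 7 7 7]
Step 8: flows [1->0,2->0,3->0] -> levels [7 6 6 6]
  -> period-2 cycle (repeats step 6); tank 0 never drops to <=3
Tank 0 never reaches <=3 within 15 steps

Answer: -1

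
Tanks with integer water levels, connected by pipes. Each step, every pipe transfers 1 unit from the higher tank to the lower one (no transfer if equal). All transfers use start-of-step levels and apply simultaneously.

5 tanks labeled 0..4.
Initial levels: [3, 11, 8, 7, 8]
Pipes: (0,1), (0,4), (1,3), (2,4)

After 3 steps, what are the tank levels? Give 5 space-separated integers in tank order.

Step 1: flows [1->0,4->0,1->3,2=4] -> levels [5 9 8 8 7]
Step 2: flows [1->0,4->0,1->3,2->4] -> levels [7 7 7 9 7]
Step 3: flows [0=1,0=4,3->1,2=4] -> levels [7 8 7 8 7]

Answer: 7 8 7 8 7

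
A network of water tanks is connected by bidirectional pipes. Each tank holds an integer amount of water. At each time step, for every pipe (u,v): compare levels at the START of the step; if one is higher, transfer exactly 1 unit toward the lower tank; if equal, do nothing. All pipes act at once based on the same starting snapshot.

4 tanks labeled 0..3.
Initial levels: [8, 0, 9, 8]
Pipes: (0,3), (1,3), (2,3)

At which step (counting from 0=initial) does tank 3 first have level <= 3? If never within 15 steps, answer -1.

Step 1: flows [0=3,3->1,2->3] -> levels [8 1 8 8]
Step 2: flows [0=3,3->1,2=3] -> levels [8 2 8 7]
Step 3: flows [0->3,3->1,2->3] -> levels [7 3 7 8]
Step 4: flows [3->0,3->1,3->2] -> levels [8 4 8 5]
Step 5: flows [0->3,3->1,2->3] -> levels [7 5 7 6]
Step 6: flows [0->3,3->1,2->3] -> levels [6 6 6 7]
Step 7: flows [3->0,3->1,3->2] -> levels [7 7 7 4]
Step 8: flows [0->3,1->3,2->3] -> levels [6 6 6 7]
  -> period-2 cycle (repeats step 6); tank 3 never drops to <=3
Tank 3 never reaches <=3 within 15 steps

Answer: -1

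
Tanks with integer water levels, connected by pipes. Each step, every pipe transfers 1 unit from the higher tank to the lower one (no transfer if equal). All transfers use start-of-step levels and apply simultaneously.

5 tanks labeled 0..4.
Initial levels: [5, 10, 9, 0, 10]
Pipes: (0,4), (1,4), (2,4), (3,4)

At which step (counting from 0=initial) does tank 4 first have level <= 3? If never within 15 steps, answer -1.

Step 1: flows [4->0,1=4,4->2,4->3] -> levels [6 10 10 1 7]
Step 2: flows [4->0,1->4,2->4,4->3] -> levels [7 9 9 2 7]
Step 3: flows [0=4,1->4,2->4,4->3] -> levels [7 8 8 3 8]
Step 4: flows [4->0,1=4,2=4,4->3] -> levels [8 8 8 4 6]
Step 5: flows [0->4,1->4,2->4,4->3] -> levels [7 7 7 5 8]
Step 6: flows [4->0,4->1,4->2,4->3] -> levels [8 8 8 6 4]
Step 7: flows [0->4,1->4,2->4,3->4] -> levels [7 7 7 5 8]
  -> period-2 cycle (repeats step 5); tank 4 never drops to <=3
Tank 4 never reaches <=3 within 15 steps

Answer: -1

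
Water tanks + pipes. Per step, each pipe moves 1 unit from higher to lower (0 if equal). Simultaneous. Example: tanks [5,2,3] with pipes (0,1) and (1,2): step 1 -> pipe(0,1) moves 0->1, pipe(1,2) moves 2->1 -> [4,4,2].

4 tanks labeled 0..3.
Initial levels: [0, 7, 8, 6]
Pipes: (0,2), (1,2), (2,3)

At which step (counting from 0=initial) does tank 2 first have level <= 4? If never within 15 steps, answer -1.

Answer: 6

Derivation:
Step 1: flows [2->0,2->1,2->3] -> levels [1 8 5 7]
Step 2: flows [2->0,1->2,3->2] -> levels [2 7 6 6]
Step 3: flows [2->0,1->2,2=3] -> levels [3 6 6 6]
Step 4: flows [2->0,1=2,2=3] -> levels [4 6 5 6]
Step 5: flows [2->0,1->2,3->2] -> levels [5 5 6 5]
Step 6: flows [2->0,2->1,2->3] -> levels [6 6 3 6]
Tank 2 first reaches <=4 at step 6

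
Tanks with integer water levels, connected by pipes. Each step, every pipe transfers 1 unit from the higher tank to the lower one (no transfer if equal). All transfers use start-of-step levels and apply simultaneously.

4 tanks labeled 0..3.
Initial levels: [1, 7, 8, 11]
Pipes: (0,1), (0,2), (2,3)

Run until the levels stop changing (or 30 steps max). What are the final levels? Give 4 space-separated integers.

Answer: 6 7 8 6

Derivation:
Step 1: flows [1->0,2->0,3->2] -> levels [3 6 8 10]
Step 2: flows [1->0,2->0,3->2] -> levels [5 5 8 9]
Step 3: flows [0=1,2->0,3->2] -> levels [6 5 8 8]
Step 4: flows [0->1,2->0,2=3] -> levels [6 6 7 8]
Step 5: flows [0=1,2->0,3->2] -> levels [7 6 7 7]
Step 6: flows [0->1,0=2,2=3] -> levels [6 7 7 7]
Step 7: flows [1->0,2->0,2=3] -> levels [8 6 6 7]
Step 8: flows [0->1,0->2,3->2] -> levels [6 7 8 6]
Step 9: flows [1->0,2->0,2->3] -> levels [8 6 6 7]
  -> period-2 cycle: step 9 state = step 7 state; never stabilizes
  -> state at step 30: (30-7) mod 2 = 1, same as step 8 -> [6 7 8 6]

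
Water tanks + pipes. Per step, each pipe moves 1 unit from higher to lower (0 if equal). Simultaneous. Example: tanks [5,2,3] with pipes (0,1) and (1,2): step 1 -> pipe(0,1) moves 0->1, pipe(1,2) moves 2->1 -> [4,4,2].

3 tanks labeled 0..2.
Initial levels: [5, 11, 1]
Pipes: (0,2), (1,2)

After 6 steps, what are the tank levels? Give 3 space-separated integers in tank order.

Answer: 6 6 5

Derivation:
Step 1: flows [0->2,1->2] -> levels [4 10 3]
Step 2: flows [0->2,1->2] -> levels [3 9 5]
Step 3: flows [2->0,1->2] -> levels [4 8 5]
Step 4: flows [2->0,1->2] -> levels [5 7 5]
Step 5: flows [0=2,1->2] -> levels [5 6 6]
Step 6: flows [2->0,1=2] -> levels [6 6 5]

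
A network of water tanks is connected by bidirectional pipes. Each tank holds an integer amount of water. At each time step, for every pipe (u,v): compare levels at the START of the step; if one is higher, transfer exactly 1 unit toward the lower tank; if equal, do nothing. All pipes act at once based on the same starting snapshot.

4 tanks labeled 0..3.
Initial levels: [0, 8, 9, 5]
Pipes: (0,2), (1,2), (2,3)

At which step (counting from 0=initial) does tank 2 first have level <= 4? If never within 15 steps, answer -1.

Answer: 7

Derivation:
Step 1: flows [2->0,2->1,2->3] -> levels [1 9 6 6]
Step 2: flows [2->0,1->2,2=3] -> levels [2 8 6 6]
Step 3: flows [2->0,1->2,2=3] -> levels [3 7 6 6]
Step 4: flows [2->0,1->2,2=3] -> levels [4 6 6 6]
Step 5: flows [2->0,1=2,2=3] -> levels [5 6 5 6]
Step 6: flows [0=2,1->2,3->2] -> levels [5 5 7 5]
Step 7: flows [2->0,2->1,2->3] -> levels [6 6 4 6]
Tank 2 first reaches <=4 at step 7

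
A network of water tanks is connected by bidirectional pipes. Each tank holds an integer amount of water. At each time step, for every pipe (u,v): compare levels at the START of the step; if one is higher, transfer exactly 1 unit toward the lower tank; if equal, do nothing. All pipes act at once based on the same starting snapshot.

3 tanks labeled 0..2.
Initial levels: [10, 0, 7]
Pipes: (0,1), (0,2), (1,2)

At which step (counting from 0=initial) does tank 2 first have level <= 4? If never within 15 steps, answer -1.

Answer: -1

Derivation:
Step 1: flows [0->1,0->2,2->1] -> levels [8 2 7]
Step 2: flows [0->1,0->2,2->1] -> levels [6 4 7]
Step 3: flows [0->1,2->0,2->1] -> levels [6 6 5]
Step 4: flows [0=1,0->2,1->2] -> levels [5 5 7]
Step 5: flows [0=1,2->0,2->1] -> levels [6 6 5]
  -> period-2 cycle (repeats step 3); tank 2 never drops to <=4
Tank 2 never reaches <=4 within 15 steps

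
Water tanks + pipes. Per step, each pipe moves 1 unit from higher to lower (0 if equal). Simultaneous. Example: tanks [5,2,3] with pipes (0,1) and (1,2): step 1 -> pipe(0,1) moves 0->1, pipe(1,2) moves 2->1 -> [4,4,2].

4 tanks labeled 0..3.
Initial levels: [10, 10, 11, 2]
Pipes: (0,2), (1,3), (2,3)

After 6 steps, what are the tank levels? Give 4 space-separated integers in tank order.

Step 1: flows [2->0,1->3,2->3] -> levels [11 9 9 4]
Step 2: flows [0->2,1->3,2->3] -> levels [10 8 9 6]
Step 3: flows [0->2,1->3,2->3] -> levels [9 7 9 8]
Step 4: flows [0=2,3->1,2->3] -> levels [9 8 8 8]
Step 5: flows [0->2,1=3,2=3] -> levels [8 8 9 8]
Step 6: flows [2->0,1=3,2->3] -> levels [9 8 7 9]

Answer: 9 8 7 9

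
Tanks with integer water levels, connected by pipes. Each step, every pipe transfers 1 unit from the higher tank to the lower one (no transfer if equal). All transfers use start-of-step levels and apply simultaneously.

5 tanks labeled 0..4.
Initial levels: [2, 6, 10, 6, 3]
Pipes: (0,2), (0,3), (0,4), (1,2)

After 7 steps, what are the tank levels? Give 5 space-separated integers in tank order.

Step 1: flows [2->0,3->0,4->0,2->1] -> levels [5 7 8 5 2]
Step 2: flows [2->0,0=3,0->4,2->1] -> levels [5 8 6 5 3]
Step 3: flows [2->0,0=3,0->4,1->2] -> levels [5 7 6 5 4]
Step 4: flows [2->0,0=3,0->4,1->2] -> levels [5 6 6 5 5]
Step 5: flows [2->0,0=3,0=4,1=2] -> levels [6 6 5 5 5]
Step 6: flows [0->2,0->3,0->4,1->2] -> levels [3 5 7 6 6]
Step 7: flows [2->0,3->0,4->0,2->1] -> levels [6 6 5 5 5]

Answer: 6 6 5 5 5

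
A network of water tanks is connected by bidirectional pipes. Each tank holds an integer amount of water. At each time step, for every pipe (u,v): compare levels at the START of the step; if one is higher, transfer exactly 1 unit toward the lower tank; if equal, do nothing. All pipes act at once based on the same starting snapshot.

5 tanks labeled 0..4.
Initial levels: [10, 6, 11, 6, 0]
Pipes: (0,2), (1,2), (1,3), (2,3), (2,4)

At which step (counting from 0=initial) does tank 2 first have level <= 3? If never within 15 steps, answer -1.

Answer: -1

Derivation:
Step 1: flows [2->0,2->1,1=3,2->3,2->4] -> levels [11 7 7 7 1]
Step 2: flows [0->2,1=2,1=3,2=3,2->4] -> levels [10 7 7 7 2]
Step 3: flows [0->2,1=2,1=3,2=3,2->4] -> levels [9 7 7 7 3]
Step 4: flows [0->2,1=2,1=3,2=3,2->4] -> levels [8 7 7 7 4]
Step 5: flows [0->2,1=2,1=3,2=3,2->4] -> levels [7 7 7 7 5]
Step 6: flows [0=2,1=2,1=3,2=3,2->4] -> levels [7 7 6 7 6]
Step 7: flows [0->2,1->2,1=3,3->2,2=4] -> levels [6 6 9 6 6]
Step 8: flows [2->0,2->1,1=3,2->3,2->4] -> levels [7 7 5 7 7]
Step 9: flows [0->2,1->2,1=3,3->2,4->2] -> levels [6 6 9 6 6]
  -> period-2 cycle (repeats step 7); tank 2 never drops to <=3
Tank 2 never reaches <=3 within 15 steps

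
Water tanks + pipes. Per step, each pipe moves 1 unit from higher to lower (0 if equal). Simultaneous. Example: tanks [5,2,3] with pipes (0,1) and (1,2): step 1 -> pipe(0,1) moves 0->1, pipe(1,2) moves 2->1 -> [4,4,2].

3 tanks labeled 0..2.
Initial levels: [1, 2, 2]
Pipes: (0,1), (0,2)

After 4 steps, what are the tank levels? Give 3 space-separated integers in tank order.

Answer: 1 2 2

Derivation:
Step 1: flows [1->0,2->0] -> levels [3 1 1]
Step 2: flows [0->1,0->2] -> levels [1 2 2]
  -> period-2 cycle: step 2 state = step 0 state
  -> state at step 4: (4-0) mod 2 = 0, same as step 0 -> [1 2 2]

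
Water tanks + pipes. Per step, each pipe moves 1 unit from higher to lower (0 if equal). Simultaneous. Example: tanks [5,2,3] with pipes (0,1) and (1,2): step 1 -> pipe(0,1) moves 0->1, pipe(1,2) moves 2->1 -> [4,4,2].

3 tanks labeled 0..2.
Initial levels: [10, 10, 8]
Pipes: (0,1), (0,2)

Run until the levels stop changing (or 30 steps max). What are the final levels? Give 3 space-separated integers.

Answer: 10 9 9

Derivation:
Step 1: flows [0=1,0->2] -> levels [9 10 9]
Step 2: flows [1->0,0=2] -> levels [10 9 9]
Step 3: flows [0->1,0->2] -> levels [8 10 10]
Step 4: flows [1->0,2->0] -> levels [10 9 9]
  -> period-2 cycle: step 4 state = step 2 state; never stabilizes
  -> state at step 30: (30-2) mod 2 = 0, same as step 2 -> [10 9 9]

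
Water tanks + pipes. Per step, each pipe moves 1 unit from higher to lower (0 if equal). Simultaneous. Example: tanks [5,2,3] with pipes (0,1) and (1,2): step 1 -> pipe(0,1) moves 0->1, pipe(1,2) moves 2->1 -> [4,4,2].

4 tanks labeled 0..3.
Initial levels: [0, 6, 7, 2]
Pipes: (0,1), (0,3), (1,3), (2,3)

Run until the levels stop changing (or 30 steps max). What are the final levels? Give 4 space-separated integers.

Answer: 5 4 4 2

Derivation:
Step 1: flows [1->0,3->0,1->3,2->3] -> levels [2 4 6 3]
Step 2: flows [1->0,3->0,1->3,2->3] -> levels [4 2 5 4]
Step 3: flows [0->1,0=3,3->1,2->3] -> levels [3 4 4 4]
Step 4: flows [1->0,3->0,1=3,2=3] -> levels [5 3 4 3]
Step 5: flows [0->1,0->3,1=3,2->3] -> levels [3 4 3 5]
Step 6: flows [1->0,3->0,3->1,3->2] -> levels [5 4 4 2]
Step 7: flows [0->1,0->3,1->3,2->3] -> levels [3 4 3 5]
  -> period-2 cycle: step 7 state = step 5 state; never stabilizes
  -> state at step 30: (30-5) mod 2 = 1, same as step 6 -> [5 4 4 2]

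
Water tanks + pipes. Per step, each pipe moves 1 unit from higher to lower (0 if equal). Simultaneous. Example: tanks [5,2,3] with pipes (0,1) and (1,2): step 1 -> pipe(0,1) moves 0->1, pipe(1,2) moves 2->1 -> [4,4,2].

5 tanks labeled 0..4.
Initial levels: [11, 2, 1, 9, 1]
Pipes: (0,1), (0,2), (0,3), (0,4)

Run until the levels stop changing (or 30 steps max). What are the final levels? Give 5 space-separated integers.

Answer: 7 4 4 5 4

Derivation:
Step 1: flows [0->1,0->2,0->3,0->4] -> levels [7 3 2 10 2]
Step 2: flows [0->1,0->2,3->0,0->4] -> levels [5 4 3 9 3]
Step 3: flows [0->1,0->2,3->0,0->4] -> levels [3 5 4 8 4]
Step 4: flows [1->0,2->0,3->0,4->0] -> levels [7 4 3 7 3]
Step 5: flows [0->1,0->2,0=3,0->4] -> levels [4 5 4 7 4]
Step 6: flows [1->0,0=2,3->0,0=4] -> levels [6 4 4 6 4]
Step 7: flows [0->1,0->2,0=3,0->4] -> levels [3 5 5 6 5]
Step 8: flows [1->0,2->0,3->0,4->0] -> levels [7 4 4 5 4]
Step 9: flows [0->1,0->2,0->3,0->4] -> levels [3 5 5 6 5]
  -> period-2 cycle: step 9 state = step 7 state; never stabilizes
  -> state at step 30: (30-7) mod 2 = 1, same as step 8 -> [7 4 4 5 4]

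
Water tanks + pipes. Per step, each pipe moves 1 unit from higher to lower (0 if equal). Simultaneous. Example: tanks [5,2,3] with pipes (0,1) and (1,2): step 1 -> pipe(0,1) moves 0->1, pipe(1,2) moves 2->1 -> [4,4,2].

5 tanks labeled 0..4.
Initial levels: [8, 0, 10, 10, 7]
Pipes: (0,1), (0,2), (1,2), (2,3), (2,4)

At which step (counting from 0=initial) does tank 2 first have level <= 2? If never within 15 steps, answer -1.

Step 1: flows [0->1,2->0,2->1,2=3,2->4] -> levels [8 2 7 10 8]
Step 2: flows [0->1,0->2,2->1,3->2,4->2] -> levels [6 4 9 9 7]
Step 3: flows [0->1,2->0,2->1,2=3,2->4] -> levels [6 6 6 9 8]
Step 4: flows [0=1,0=2,1=2,3->2,4->2] -> levels [6 6 8 8 7]
Step 5: flows [0=1,2->0,2->1,2=3,2->4] -> levels [7 7 5 8 8]
Step 6: flows [0=1,0->2,1->2,3->2,4->2] -> levels [6 6 9 7 7]
Step 7: flows [0=1,2->0,2->1,2->3,2->4] -> levels [7 7 5 8 8]
  -> period-2 cycle (repeats step 5); tank 2 never drops to <=2
Tank 2 never reaches <=2 within 15 steps

Answer: -1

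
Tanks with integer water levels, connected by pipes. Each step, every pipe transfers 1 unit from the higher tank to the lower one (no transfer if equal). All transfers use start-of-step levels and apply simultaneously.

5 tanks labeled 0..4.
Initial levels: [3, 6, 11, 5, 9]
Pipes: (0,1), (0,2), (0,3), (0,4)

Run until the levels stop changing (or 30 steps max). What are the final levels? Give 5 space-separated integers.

Step 1: flows [1->0,2->0,3->0,4->0] -> levels [7 5 10 4 8]
Step 2: flows [0->1,2->0,0->3,4->0] -> levels [7 6 9 5 7]
Step 3: flows [0->1,2->0,0->3,0=4] -> levels [6 7 8 6 7]
Step 4: flows [1->0,2->0,0=3,4->0] -> levels [9 6 7 6 6]
Step 5: flows [0->1,0->2,0->3,0->4] -> levels [5 7 8 7 7]
Step 6: flows [1->0,2->0,3->0,4->0] -> levels [9 6 7 6 6]
  -> period-2 cycle: step 6 state = step 4 state; never stabilizes
  -> state at step 30: (30-4) mod 2 = 0, same as step 4 -> [9 6 7 6 6]

Answer: 9 6 7 6 6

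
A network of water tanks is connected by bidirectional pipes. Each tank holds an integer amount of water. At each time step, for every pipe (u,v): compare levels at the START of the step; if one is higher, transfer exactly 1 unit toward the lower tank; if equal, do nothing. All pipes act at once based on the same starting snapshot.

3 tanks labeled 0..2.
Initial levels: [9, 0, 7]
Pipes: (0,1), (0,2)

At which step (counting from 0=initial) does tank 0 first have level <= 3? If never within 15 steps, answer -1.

Answer: -1

Derivation:
Step 1: flows [0->1,0->2] -> levels [7 1 8]
Step 2: flows [0->1,2->0] -> levels [7 2 7]
Step 3: flows [0->1,0=2] -> levels [6 3 7]
Step 4: flows [0->1,2->0] -> levels [6 4 6]
Step 5: flows [0->1,0=2] -> levels [5 5 6]
Step 6: flows [0=1,2->0] -> levels [6 5 5]
Step 7: flows [0->1,0->2] -> levels [4 6 6]
Step 8: flows [1->0,2->0] -> levels [6 5 5]
  -> period-2 cycle (repeats step 6); tank 0 never drops to <=3
Tank 0 never reaches <=3 within 15 steps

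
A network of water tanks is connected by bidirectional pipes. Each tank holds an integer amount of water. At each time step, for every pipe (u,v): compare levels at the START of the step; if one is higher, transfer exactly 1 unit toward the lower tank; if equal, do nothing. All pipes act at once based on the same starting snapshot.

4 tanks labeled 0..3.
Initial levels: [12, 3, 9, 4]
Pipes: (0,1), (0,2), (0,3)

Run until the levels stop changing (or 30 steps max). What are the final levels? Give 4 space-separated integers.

Answer: 7 7 7 7

Derivation:
Step 1: flows [0->1,0->2,0->3] -> levels [9 4 10 5]
Step 2: flows [0->1,2->0,0->3] -> levels [8 5 9 6]
Step 3: flows [0->1,2->0,0->3] -> levels [7 6 8 7]
Step 4: flows [0->1,2->0,0=3] -> levels [7 7 7 7]
Step 5: flows [0=1,0=2,0=3] -> levels [7 7 7 7]
  -> stable (no change)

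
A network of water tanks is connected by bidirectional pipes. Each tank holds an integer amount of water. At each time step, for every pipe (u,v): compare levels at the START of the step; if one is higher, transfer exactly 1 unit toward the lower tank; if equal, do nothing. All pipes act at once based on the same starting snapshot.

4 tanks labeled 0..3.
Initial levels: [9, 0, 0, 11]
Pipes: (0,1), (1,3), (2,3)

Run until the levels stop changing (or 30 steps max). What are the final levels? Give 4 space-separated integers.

Step 1: flows [0->1,3->1,3->2] -> levels [8 2 1 9]
Step 2: flows [0->1,3->1,3->2] -> levels [7 4 2 7]
Step 3: flows [0->1,3->1,3->2] -> levels [6 6 3 5]
Step 4: flows [0=1,1->3,3->2] -> levels [6 5 4 5]
Step 5: flows [0->1,1=3,3->2] -> levels [5 6 5 4]
Step 6: flows [1->0,1->3,2->3] -> levels [6 4 4 6]
Step 7: flows [0->1,3->1,3->2] -> levels [5 6 5 4]
  -> period-2 cycle: step 7 state = step 5 state; never stabilizes
  -> state at step 30: (30-5) mod 2 = 1, same as step 6 -> [6 4 4 6]

Answer: 6 4 4 6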